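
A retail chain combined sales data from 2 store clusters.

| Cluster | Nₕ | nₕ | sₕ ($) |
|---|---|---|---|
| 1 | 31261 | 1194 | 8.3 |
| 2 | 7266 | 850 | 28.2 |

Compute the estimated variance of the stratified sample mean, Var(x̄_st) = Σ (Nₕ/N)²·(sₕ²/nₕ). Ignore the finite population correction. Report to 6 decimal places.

N = 38527. Term for each stratum: Wₕ²sₕ²/nₕ.
Var(x̄_st) = 0.037986318 + 0.033276657 = 0.071262976 → 0.071263.

0.071263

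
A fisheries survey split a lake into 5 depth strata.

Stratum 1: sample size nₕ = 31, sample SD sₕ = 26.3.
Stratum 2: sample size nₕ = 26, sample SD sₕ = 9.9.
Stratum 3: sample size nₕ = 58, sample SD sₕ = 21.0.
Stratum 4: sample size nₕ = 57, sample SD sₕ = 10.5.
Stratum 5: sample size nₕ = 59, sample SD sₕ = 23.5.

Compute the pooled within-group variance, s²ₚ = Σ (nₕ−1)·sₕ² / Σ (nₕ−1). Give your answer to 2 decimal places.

382.93

Degrees of freedom: 30 + 25 + 57 + 56 + 58 = 226.
Σ(nₕ−1)sₕ² = 30·691.69 + 25·98.01 + 57·441 + 56·110.25 + 58·552.25 = 86542.45.
s²ₚ = 86542.45 / 226 = 382.9312... → 382.93.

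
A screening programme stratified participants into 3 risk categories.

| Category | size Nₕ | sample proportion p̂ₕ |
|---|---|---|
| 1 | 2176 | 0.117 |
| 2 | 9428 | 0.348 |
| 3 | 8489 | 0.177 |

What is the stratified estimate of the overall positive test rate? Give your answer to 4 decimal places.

N = 2176 + 9428 + 8489 = 20093.
Overall proportion = Σ (Nₕ/N)·p̂ₕ.
Σ Nₕp̂ₕ = 254.592 + 3280.944 + 1502.553 = 5038.089.
5038.089 / 20093 = 0.250739... → 0.2507.

0.2507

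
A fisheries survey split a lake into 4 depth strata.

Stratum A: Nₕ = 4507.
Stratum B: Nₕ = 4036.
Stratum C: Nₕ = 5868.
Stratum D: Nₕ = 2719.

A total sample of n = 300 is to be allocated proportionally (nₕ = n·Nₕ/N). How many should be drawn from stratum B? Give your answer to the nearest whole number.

71

Share of stratum B = 4036/17130 = 0.23561.
Allocate 300 × 0.23561 = 70.683... → 71.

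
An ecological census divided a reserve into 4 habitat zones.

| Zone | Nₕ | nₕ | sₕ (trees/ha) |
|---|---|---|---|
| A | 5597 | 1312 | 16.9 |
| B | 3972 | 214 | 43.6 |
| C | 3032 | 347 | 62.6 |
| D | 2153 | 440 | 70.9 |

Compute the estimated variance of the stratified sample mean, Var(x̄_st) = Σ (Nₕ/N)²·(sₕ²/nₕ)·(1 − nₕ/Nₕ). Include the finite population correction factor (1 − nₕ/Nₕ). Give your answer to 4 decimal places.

1.2490

N = 14754; Wₕ = Nₕ/N.
zone A: (5597/14754)²·16.9²/1312·(1 − 1312/5597) = 0.0239843
zone B: (3972/14754)²·43.6²/214·(1 − 214/3972) = 0.6091239
zone C: (3032/14754)²·62.6²/347·(1 − 347/3032) = 0.4223506
zone D: (2153/14754)²·70.9²/440·(1 − 440/2153) = 0.1935627
Sum = 1.2490215 → 1.2490.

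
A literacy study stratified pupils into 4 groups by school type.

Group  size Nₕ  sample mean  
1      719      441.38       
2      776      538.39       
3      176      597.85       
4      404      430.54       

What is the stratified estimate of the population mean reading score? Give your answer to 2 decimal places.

488.82

N = 2075; weights Wₕ = Nₕ/N = (0.3465, 0.3740, 0.0848, 0.1947).
x̄_st = Σ Wₕ·x̄ₕ = 0.3465·441.38 + 0.3740·538.39 + 0.0848·597.85 + 0.1947·430.54 ≈ 488.8205...
→ 488.82.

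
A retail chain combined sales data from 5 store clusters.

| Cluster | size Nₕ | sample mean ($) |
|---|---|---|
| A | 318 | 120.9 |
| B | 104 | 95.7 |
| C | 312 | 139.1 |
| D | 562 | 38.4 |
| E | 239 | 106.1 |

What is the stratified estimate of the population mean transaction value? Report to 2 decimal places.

N = 1535; weights Wₕ = Nₕ/N = (0.2072, 0.0678, 0.2033, 0.3661, 0.1557).
x̄_st = Σ Wₕ·x̄ₕ = 0.2072·120.9 + 0.0678·95.7 + 0.2033·139.1 + 0.3661·38.4 + 0.1557·106.1 ≈ 90.3823...
→ 90.38.

90.38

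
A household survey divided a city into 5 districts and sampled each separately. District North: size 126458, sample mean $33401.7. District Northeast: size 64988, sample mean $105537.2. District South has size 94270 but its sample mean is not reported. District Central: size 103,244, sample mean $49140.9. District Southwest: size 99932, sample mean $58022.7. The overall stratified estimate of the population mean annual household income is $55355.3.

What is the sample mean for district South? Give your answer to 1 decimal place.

54188.7

N = 126458 + 64988 + 94270 + 103244 + 99932 = 488892.
Overall total = μ·N = 55355.3·488892 = 27062763327.6.
Subtract the known strata: 126458·33401.7 + 64988·105537.2 + 103244·49140.9 + 99932·58022.7 = 21954391268.2.
Remaining total for district South: 27062763327.6 − 21954391268.2 = 5108372059.4.
Divide by its size: 5108372059.4 / 94270 = 54188.735... → 54188.7.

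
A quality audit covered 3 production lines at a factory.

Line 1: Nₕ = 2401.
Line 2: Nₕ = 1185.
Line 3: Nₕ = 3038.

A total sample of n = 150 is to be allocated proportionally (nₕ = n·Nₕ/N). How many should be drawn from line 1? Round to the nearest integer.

N = 2401 + 1185 + 3038 = 6624.
n_1 = 150·2401/6624 = 54.370... → 54.

54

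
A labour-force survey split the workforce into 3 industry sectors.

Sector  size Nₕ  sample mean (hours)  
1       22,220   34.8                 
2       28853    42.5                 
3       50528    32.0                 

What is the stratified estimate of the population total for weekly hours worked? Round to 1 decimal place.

Population total = Σ Nₕ·x̄ₕ (each stratum's size times its mean).
22220·34.8 + 28853·42.5 + 50528·32.0 = 773256 + 1226252.5 + 1616896 = 3616404.5.

3616404.5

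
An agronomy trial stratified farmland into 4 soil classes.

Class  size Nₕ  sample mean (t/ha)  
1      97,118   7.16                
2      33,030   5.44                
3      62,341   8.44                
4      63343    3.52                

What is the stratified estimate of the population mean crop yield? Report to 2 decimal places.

x̄_st = (Σ Nₕx̄ₕ) / (Σ Nₕ) = (97118·7.16 + 33030·5.44 + 62341·8.44 + 63343·3.52) / 255832
= 1624173.48 / 255832 = 6.3486... → 6.35.

6.35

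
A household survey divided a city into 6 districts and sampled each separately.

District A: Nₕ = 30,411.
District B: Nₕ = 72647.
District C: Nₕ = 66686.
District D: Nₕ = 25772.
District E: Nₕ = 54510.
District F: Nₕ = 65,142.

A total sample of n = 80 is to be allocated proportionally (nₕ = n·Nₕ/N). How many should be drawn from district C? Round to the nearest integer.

17

Share of district C = 66686/315168 = 0.21159.
Allocate 80 × 0.21159 = 16.927... → 17.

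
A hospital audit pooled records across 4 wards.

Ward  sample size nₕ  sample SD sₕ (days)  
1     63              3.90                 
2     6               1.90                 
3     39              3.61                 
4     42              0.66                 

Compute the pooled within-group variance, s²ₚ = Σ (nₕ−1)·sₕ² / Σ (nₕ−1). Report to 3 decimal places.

10.097

Degrees of freedom: 62 + 5 + 38 + 41 = 146.
Σ(nₕ−1)sₕ² = 62·15.21 + 5·3.61 + 38·13.0321 + 41·0.4356 = 1474.1494.
s²ₚ = 1474.1494 / 146 = 10.09691... → 10.097.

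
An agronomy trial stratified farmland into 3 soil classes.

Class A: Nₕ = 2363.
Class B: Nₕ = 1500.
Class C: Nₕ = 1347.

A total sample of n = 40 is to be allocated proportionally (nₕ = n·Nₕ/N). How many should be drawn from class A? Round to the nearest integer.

N = 2363 + 1500 + 1347 = 5210.
n_A = 40·2363/5210 = 18.142... → 18.

18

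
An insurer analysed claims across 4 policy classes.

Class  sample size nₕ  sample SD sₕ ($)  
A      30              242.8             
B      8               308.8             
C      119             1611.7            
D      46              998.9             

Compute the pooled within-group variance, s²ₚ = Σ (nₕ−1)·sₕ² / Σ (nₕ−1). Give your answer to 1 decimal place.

Degrees of freedom: 29 + 7 + 118 + 45 = 199.
Σ(nₕ−1)sₕ² = 29·58951.84 + 7·95357.44 + 118·2597576.89 + 45·997801.21 = 353792232.91.
s²ₚ = 353792232.91 / 199 = 1777850.417... → 1777850.4.

1777850.4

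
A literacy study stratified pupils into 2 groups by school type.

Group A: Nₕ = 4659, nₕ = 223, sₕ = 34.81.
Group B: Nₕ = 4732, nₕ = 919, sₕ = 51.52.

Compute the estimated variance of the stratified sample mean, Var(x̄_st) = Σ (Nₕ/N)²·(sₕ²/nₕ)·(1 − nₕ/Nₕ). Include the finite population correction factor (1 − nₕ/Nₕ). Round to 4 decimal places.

1.8643

N = 9391; Wₕ = Nₕ/N.
group A: (4659/9391)²·34.81²/223·(1 − 223/4659) = 1.2733968
group B: (4732/9391)²·51.52²/919·(1 − 919/4732) = 0.5909137
Sum = 1.8643105 → 1.8643.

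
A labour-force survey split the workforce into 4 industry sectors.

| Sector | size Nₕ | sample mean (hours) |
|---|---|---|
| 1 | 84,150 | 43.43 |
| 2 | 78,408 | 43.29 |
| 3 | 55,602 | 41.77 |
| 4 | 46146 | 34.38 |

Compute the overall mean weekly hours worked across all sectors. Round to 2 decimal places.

N = 84150 + 78408 + 55602 + 46146 = 264306.
Weight each subgroup mean by Nₕ/N and sum.
Σ Nₕx̄ₕ = 84150·43.43 + 78408·43.29 + 55602·41.77 + 46146·34.38 = 3654634.5 + 3394282.32 + 2322495.54 + 1586499.48 = 10957911.84.
Divide by N: 10957911.84 / 264306 = 41.4592... → 41.46.

41.46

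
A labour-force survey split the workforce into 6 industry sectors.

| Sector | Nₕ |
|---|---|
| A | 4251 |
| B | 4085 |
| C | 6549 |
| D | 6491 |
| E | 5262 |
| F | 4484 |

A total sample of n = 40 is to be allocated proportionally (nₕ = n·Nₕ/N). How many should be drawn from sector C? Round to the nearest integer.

Share of sector C = 6549/31122 = 0.21043.
Allocate 40 × 0.21043 = 8.417... → 8.

8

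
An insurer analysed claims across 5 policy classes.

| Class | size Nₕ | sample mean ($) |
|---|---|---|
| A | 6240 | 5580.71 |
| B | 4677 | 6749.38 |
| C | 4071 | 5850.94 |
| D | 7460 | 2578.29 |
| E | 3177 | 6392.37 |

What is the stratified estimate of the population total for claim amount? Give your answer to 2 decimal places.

129752260.29

A: 6240·5580.71 = 34823630.4
B: 4677·6749.38 = 31566850.26
C: 4071·5850.94 = 23819176.74
D: 7460·2578.29 = 19234043.4
E: 3177·6392.37 = 20308559.49
τ̂ = Σ Nₕx̄ₕ = 129752260.29.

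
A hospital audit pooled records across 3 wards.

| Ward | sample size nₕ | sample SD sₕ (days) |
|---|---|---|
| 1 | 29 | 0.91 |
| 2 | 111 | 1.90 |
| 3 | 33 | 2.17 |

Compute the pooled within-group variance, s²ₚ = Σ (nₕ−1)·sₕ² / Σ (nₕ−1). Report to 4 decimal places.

1: (29−1)·0.91² = 28·0.8281 = 23.1868
2: (111−1)·1.90² = 110·3.61 = 397.1
3: (33−1)·2.17² = 32·4.7089 = 150.6848
Numerator = 570.9716; denominator = Σ(nₕ−1) = 170.
s²ₚ = 570.9716/170 = 3.358656... → 3.3587.

3.3587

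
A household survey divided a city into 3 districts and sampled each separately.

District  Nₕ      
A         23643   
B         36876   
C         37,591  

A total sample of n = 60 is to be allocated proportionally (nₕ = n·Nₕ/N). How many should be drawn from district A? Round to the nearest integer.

14

N = 23643 + 36876 + 37591 = 98110.
n_A = 60·23643/98110 = 14.459... → 14.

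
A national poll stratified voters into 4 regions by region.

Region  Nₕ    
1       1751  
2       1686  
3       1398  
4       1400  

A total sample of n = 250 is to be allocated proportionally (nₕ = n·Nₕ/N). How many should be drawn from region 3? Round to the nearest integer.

56

Share of region 3 = 1398/6235 = 0.22422.
Allocate 250 × 0.22422 = 56.055... → 56.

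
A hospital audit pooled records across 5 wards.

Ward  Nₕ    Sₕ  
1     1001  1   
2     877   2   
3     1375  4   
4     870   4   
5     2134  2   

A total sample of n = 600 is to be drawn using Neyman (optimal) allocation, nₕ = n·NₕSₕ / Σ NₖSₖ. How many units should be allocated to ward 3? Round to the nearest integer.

1: NₕSₕ = 1001·1 = 1001
2: NₕSₕ = 877·2 = 1754
3: NₕSₕ = 1375·4 = 5500
4: NₕSₕ = 870·4 = 3480
5: NₕSₕ = 2134·2 = 4268
Σ NₕSₕ = 16003.
n_3 = 600·5500/16003 = 206.211... → 206.

206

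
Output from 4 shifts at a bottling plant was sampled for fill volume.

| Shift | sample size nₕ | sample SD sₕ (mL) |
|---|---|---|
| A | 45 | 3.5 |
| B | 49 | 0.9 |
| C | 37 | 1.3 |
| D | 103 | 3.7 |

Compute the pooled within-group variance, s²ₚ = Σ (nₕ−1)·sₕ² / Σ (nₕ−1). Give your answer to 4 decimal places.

A: (45−1)·3.5² = 44·12.25 = 539
B: (49−1)·0.9² = 48·0.81 = 38.88
C: (37−1)·1.3² = 36·1.69 = 60.84
D: (103−1)·3.7² = 102·13.69 = 1396.38
Numerator = 2035.1; denominator = Σ(nₕ−1) = 230.
s²ₚ = 2035.1/230 = 8.848261... → 8.8483.

8.8483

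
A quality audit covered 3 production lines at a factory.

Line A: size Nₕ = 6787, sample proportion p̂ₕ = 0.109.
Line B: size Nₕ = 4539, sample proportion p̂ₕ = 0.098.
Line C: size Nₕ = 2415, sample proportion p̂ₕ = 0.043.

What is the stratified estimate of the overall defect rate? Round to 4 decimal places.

0.0938

N = 6787 + 4539 + 2415 = 13741.
Overall proportion = Σ (Nₕ/N)·p̂ₕ.
Σ Nₕp̂ₕ = 739.783 + 444.822 + 103.845 = 1288.45.
1288.45 / 13741 = 0.093767... → 0.0938.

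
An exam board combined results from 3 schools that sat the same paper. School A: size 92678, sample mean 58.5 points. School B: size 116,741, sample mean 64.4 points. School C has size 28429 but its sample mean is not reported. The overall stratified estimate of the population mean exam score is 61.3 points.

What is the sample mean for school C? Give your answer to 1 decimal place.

57.7

Σ Nₕx̄ₕ = N·μ, so 28429·x̄_C = 237848·61.3 − (92678·58.5 + 116741·64.4).
= 14580082.4 − 12939783.4 = 1640299.
x̄_C = 1640299 / 28429 = 57.698... → 57.7.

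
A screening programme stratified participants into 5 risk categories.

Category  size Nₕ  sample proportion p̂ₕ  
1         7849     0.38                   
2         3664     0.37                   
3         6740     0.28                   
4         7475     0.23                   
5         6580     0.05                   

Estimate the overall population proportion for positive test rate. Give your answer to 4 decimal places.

0.2561

Wₕ = Nₕ/N with N = 32308: 0.2429, 0.1134, 0.2086, 0.2314, 0.2037.
p̂_st = 0.2429·0.38 + 0.1134·0.37 + 0.2086·0.28 + 0.2314·0.23 + 0.2037·0.05 ≈ 0.256090... → 0.2561.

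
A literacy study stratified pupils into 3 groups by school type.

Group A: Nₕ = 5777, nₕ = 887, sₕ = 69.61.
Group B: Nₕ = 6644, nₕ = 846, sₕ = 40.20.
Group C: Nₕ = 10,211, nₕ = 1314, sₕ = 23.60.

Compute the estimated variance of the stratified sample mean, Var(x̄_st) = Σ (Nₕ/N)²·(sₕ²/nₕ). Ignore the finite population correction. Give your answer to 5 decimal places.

0.60685

N = 22632. Term for each stratum: Wₕ²sₕ²/nₕ.
Var(x̄_st) = 0.35594141 + 0.16462475 + 0.08628183 = 0.60684798 → 0.60685.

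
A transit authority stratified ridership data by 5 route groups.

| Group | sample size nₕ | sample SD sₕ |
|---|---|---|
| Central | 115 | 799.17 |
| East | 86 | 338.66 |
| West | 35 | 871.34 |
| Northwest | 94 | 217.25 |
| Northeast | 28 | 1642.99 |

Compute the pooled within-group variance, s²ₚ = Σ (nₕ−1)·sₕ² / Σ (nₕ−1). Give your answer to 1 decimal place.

Degrees of freedom: 114 + 85 + 34 + 93 + 27 = 353.
Σ(nₕ−1)sₕ² = 114·638672.6889 + 85·114690.5956 + 34·759233.3956 + 93·47197.5625 + 27·2699416.1401 = 185644931.7062.
s²ₚ = 185644931.7062 / 353 = 525906.322... → 525906.3.

525906.3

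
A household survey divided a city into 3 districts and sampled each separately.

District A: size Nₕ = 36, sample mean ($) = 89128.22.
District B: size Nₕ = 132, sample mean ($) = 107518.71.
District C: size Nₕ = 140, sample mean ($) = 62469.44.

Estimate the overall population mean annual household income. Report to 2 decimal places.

84892.23

N = 36 + 132 + 140 = 308.
Weight each subgroup mean by Nₕ/N and sum.
Σ Nₕx̄ₕ = 36·89128.22 + 132·107518.71 + 140·62469.44 = 3208615.92 + 14192469.72 + 8745721.6 = 26146807.24.
Divide by N: 26146807.24 / 308 = 84892.2313... → 84892.23.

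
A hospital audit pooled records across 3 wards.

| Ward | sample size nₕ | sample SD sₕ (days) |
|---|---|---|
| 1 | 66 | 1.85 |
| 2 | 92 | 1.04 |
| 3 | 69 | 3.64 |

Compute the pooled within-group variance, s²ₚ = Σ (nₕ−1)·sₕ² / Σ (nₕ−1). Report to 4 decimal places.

5.4547

Degrees of freedom: 65 + 91 + 68 = 224.
Σ(nₕ−1)sₕ² = 65·3.4225 + 91·1.0816 + 68·13.2496 = 1221.8609.
s²ₚ = 1221.8609 / 224 = 5.454736... → 5.4547.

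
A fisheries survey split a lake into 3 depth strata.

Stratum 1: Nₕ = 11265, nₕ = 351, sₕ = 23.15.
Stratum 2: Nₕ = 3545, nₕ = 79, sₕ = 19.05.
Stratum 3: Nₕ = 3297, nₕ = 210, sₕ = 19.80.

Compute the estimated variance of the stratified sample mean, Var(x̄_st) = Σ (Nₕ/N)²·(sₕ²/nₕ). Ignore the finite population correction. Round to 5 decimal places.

N = 18107; Wₕ = Nₕ/N.
stratum 1: (11265/18107)²·23.15²/351 = 0.59096841
stratum 2: (3545/18107)²·19.05²/79 = 0.17607688
stratum 3: (3297/18107)²·19.80²/210 = 0.06189506
Sum = 0.82894035 → 0.82894.

0.82894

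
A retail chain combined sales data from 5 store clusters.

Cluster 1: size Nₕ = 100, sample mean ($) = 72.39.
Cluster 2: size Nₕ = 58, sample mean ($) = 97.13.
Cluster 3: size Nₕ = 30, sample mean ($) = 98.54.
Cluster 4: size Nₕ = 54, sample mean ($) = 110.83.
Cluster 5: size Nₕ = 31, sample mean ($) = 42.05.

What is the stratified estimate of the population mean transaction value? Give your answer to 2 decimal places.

84.68

x̄_st = (Σ Nₕx̄ₕ) / (Σ Nₕ) = (100·72.39 + 58·97.13 + 30·98.54 + 54·110.83 + 31·42.05) / 273
= 23117.11 / 273 = 84.6781... → 84.68.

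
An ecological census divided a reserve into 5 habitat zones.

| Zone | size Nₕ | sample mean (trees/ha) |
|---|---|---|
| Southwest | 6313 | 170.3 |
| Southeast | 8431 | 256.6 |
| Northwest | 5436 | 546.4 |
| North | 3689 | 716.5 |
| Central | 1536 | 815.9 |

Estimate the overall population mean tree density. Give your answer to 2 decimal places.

N = 6313 + 8431 + 5436 + 3689 + 1536 = 25405.
Overall mean = Σ (Nₕ/N)·x̄ₕ — weight by population share, not a simple average.
Σ Nₕx̄ₕ = 6313·170.3 + 8431·256.6 + 5436·546.4 + 3689·716.5 + 1536·815.9 = 1075103.9 + 2163394.6 + 2970230.4 + 2643168.5 + 1253222.4 = 10105119.8.
Divide by N: 10105119.8 / 25405 = 397.7611... → 397.76.

397.76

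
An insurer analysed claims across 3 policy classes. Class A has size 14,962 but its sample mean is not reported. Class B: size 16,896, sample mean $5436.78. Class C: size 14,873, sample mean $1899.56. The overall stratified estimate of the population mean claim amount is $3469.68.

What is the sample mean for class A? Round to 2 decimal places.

N = 14962 + 16896 + 14873 = 46731.
Overall total = μ·N = 3469.68·46731 = 162141616.08.
Subtract the known strata: 16896·5436.78 + 14873·1899.56 = 120111990.76.
Remaining total for class A: 162141616.08 − 120111990.76 = 42029625.32.
Divide by its size: 42029625.32 / 14962 = 2809.0914... → 2809.09.

2809.09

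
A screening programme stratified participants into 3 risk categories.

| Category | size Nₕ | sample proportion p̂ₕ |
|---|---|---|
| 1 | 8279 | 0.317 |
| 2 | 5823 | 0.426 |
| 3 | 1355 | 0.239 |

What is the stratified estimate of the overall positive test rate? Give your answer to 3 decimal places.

N = 8279 + 5823 + 1355 = 15457.
Overall proportion = Σ (Nₕ/N)·p̂ₕ.
Σ Nₕp̂ₕ = 2624.443 + 2480.598 + 323.845 = 5428.886.
5428.886 / 15457 = 0.35123... → 0.351.

0.351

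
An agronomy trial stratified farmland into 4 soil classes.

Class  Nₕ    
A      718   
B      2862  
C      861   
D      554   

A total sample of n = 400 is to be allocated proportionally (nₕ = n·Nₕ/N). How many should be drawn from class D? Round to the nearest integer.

Share of class D = 554/4995 = 0.11091.
Allocate 400 × 0.11091 = 44.364... → 44.

44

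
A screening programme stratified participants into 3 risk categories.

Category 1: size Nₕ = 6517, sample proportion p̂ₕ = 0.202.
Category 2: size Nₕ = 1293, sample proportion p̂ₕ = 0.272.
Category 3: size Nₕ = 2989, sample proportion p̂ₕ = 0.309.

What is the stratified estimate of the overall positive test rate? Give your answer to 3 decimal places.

0.240

N = 6517 + 1293 + 2989 = 10799.
Overall proportion = Σ (Nₕ/N)·p̂ₕ.
Σ Nₕp̂ₕ = 1316.434 + 351.696 + 923.601 = 2591.731.
2591.731 / 10799 = 0.24000... → 0.240.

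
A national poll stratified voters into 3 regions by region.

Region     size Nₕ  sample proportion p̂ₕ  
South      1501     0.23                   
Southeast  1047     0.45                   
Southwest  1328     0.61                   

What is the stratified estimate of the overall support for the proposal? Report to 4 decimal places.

N = 1501 + 1047 + 1328 = 3876.
Overall proportion = Σ (Nₕ/N)·p̂ₕ.
Σ Nₕp̂ₕ = 345.23 + 471.15 + 810.08 = 1626.46.
1626.46 / 3876 = 0.419623... → 0.4196.

0.4196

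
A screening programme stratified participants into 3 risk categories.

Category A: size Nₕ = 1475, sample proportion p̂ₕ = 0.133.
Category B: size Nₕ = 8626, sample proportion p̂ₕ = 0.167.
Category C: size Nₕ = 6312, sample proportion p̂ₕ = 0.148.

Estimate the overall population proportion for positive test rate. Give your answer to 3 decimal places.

0.157

Wₕ = Nₕ/N with N = 16413: 0.0899, 0.5256, 0.3846.
p̂_st = 0.0899·0.133 + 0.5256·0.167 + 0.3846·0.148 ≈ 0.15664... → 0.157.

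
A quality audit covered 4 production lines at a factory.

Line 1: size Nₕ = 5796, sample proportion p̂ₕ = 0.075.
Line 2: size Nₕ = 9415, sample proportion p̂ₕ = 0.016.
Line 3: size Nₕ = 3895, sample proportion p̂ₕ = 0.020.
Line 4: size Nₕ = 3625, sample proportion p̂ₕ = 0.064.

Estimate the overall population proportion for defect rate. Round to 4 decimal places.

0.0394

N = 5796 + 9415 + 3895 + 3625 = 22731.
Overall proportion = Σ (Nₕ/N)·p̂ₕ.
Σ Nₕp̂ₕ = 434.7 + 150.64 + 77.9 + 232 = 895.24.
895.24 / 22731 = 0.039384... → 0.0394.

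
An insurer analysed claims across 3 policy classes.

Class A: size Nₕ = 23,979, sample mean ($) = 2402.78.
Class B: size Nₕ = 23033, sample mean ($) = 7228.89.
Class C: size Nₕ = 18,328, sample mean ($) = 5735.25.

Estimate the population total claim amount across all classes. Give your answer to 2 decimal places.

Population total = Σ Nₕ·x̄ₕ (each stratum's size times its mean).
23979·2402.78 + 23033·7228.89 + 18328·5735.25 = 57616261.62 + 166503023.37 + 105115662 = 329234946.99.

329234946.99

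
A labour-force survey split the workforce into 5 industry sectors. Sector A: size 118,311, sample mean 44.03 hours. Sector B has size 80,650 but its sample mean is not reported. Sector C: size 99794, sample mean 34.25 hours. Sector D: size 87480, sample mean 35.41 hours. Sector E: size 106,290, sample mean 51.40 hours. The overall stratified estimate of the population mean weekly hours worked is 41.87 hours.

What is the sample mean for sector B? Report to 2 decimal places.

Σ Nₕx̄ₕ = N·μ, so 80650·x̄_B = 492525·41.87 − (118311·44.03 + 99794·34.25 + 87480·35.41 + 106290·51.40).
= 20622021.75 − 17188150.63 = 3433871.12.
x̄_B = 3433871.12 / 80650 = 42.5774... → 42.58.

42.58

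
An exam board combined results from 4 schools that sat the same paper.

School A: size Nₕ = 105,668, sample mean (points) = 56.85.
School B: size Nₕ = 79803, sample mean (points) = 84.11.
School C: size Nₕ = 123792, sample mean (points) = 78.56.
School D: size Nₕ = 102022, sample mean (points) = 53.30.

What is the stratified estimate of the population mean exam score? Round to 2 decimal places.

N = 105668 + 79803 + 123792 + 102022 = 411285.
Weight each subgroup mean by Nₕ/N and sum.
Σ Nₕx̄ₕ = 105668·56.85 + 79803·84.11 + 123792·78.56 + 102022·53.30 = 6007225.8 + 6712230.33 + 9725099.52 + 5437772.6 = 27882328.25.
Divide by N: 27882328.25 / 411285 = 67.7932... → 67.79.

67.79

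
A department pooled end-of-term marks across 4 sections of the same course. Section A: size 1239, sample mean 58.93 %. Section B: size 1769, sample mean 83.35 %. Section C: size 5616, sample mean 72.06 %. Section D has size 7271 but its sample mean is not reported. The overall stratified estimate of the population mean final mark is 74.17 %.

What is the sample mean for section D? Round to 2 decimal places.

76.16

N = 1239 + 1769 + 5616 + 7271 = 15895.
Overall total = μ·N = 74.17·15895 = 1178932.15.
Subtract the known strata: 1239·58.93 + 1769·83.35 + 5616·72.06 = 625149.38.
Remaining total for section D: 1178932.15 − 625149.38 = 553782.77.
Divide by its size: 553782.77 / 7271 = 76.1632... → 76.16.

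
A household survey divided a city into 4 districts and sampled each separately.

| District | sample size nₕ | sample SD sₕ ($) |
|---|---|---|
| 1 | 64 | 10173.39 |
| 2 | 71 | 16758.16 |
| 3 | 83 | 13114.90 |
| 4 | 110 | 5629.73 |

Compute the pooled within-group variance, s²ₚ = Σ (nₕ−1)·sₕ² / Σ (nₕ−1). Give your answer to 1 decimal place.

1: (64−1)·10173.39² = 63·103497864.0921 = 6520365437.8023
2: (71−1)·16758.16² = 70·280835926.5856 = 19658514860.992
3: (83−1)·13114.90² = 82·172000602.01 = 14104049364.82
4: (110−1)·5629.73² = 109·31693859.8729 = 3454630726.1461
Numerator = 43737560389.7604; denominator = Σ(nₕ−1) = 324.
s²ₚ = 43737560389.7604/324 = 134992470.339... → 134992470.3.

134992470.3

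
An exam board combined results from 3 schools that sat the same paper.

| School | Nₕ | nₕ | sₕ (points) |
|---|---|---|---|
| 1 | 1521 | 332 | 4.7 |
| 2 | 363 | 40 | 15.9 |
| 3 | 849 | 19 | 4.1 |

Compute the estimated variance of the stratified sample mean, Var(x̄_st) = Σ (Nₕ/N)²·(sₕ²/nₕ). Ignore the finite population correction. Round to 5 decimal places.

N = 2733. Term for each stratum: Wₕ²sₕ²/nₕ.
Var(x̄_st) = 0.02060805 + 0.11149830 + 0.08537884 = 0.21748518 → 0.21749.

0.21749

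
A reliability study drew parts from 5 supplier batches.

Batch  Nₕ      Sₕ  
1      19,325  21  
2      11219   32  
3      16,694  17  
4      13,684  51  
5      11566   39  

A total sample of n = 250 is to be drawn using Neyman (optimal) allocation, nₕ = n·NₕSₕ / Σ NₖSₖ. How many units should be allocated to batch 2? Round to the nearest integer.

41

1: NₕSₕ = 19325·21 = 405825
2: NₕSₕ = 11219·32 = 359008
3: NₕSₕ = 16694·17 = 283798
4: NₕSₕ = 13684·51 = 697884
5: NₕSₕ = 11566·39 = 451074
Σ NₕSₕ = 2197589.
n_2 = 250·359008/2197589 = 40.841... → 41.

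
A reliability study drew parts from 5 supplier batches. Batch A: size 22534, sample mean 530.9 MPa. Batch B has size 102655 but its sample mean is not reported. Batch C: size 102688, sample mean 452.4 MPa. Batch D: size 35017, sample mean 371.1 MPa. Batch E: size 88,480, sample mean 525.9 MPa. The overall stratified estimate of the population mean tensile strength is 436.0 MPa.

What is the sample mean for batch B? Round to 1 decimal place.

N = 22534 + 102655 + 102688 + 35017 + 88480 = 351374.
Overall total = μ·N = 436.0·351374 = 153199064.
Subtract the known strata: 22534·530.9 + 102688·452.4 + 35017·371.1 + 88480·525.9 = 117945792.5.
Remaining total for batch B: 153199064 − 117945792.5 = 35253271.5.
Divide by its size: 35253271.5 / 102655 = 343.415... → 343.4.

343.4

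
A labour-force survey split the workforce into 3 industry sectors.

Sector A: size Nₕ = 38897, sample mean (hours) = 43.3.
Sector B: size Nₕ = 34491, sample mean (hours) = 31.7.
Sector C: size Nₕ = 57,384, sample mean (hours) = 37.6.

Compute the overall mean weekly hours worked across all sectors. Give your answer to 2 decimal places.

37.74

x̄_st = (Σ Nₕx̄ₕ) / (Σ Nₕ) = (38897·43.3 + 34491·31.7 + 57384·37.6) / 130772
= 4935243.2 / 130772 = 37.7393... → 37.74.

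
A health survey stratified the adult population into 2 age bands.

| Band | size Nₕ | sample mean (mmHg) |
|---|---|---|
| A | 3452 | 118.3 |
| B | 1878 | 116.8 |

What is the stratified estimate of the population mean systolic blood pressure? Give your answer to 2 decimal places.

117.77

N = 5330; weights Wₕ = Nₕ/N = (0.6477, 0.3523).
x̄_st = Σ Wₕ·x̄ₕ = 0.6477·118.3 + 0.3523·116.8 ≈ 117.7715...
→ 117.77.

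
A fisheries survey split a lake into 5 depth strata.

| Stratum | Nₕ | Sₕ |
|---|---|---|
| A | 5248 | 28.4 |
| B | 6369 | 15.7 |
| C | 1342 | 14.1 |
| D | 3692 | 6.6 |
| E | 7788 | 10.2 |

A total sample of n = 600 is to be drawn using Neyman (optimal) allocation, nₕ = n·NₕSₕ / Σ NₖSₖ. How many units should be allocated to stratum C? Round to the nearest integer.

31

A: NₕSₕ = 5248·28.4 = 149043.2
B: NₕSₕ = 6369·15.7 = 99993.3
C: NₕSₕ = 1342·14.1 = 18922.2
D: NₕSₕ = 3692·6.6 = 24367.2
E: NₕSₕ = 7788·10.2 = 79437.6
Σ NₕSₕ = 371763.5.
n_C = 600·18922.2/371763.5 = 30.539... → 31.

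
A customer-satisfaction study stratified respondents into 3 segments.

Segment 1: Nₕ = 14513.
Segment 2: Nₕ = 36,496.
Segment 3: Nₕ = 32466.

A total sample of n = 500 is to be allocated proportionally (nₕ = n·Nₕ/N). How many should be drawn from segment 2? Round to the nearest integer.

N = 14513 + 36496 + 32466 = 83475.
n_2 = 500·36496/83475 = 218.604... → 219.

219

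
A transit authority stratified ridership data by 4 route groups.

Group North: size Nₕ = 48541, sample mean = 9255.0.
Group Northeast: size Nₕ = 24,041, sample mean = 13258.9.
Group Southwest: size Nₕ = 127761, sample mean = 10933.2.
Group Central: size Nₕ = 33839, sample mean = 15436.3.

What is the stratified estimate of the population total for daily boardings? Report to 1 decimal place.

2687189690.8

North: 48541·9255.0 = 449246955
Northeast: 24041·13258.9 = 318757214.9
Southwest: 127761·10933.2 = 1396836565.2
Central: 33839·15436.3 = 522348955.7
τ̂ = Σ Nₕx̄ₕ = 2687189690.8.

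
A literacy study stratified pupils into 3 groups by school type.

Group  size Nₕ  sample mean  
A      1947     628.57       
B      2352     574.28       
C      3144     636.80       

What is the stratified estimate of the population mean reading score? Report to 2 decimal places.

N = 7443; weights Wₕ = Nₕ/N = (0.2616, 0.3160, 0.4224).
x̄_st = Σ Wₕ·x̄ₕ = 0.2616·628.57 + 0.3160·574.28 + 0.4224·636.80 ≈ 614.8907...
→ 614.89.

614.89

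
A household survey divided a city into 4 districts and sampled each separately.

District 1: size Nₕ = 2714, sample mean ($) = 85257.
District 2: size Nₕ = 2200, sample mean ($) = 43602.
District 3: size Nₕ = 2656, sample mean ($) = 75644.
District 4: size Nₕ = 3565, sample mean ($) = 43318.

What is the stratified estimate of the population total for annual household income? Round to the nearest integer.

682651032

Population total = Σ Nₕ·x̄ₕ (each stratum's size times its mean).
2714·85257 + 2200·43602 + 2656·75644 + 3565·43318 = 231387498 + 95924400 + 200910464 + 154428670 = 682651032.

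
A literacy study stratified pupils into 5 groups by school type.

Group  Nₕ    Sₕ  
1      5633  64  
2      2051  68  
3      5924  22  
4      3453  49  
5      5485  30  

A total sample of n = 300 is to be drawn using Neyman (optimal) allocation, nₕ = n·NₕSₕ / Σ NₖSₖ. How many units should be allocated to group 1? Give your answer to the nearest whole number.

112

1: NₕSₕ = 5633·64 = 360512
2: NₕSₕ = 2051·68 = 139468
3: NₕSₕ = 5924·22 = 130328
4: NₕSₕ = 3453·49 = 169197
5: NₕSₕ = 5485·30 = 164550
Σ NₕSₕ = 964055.
n_1 = 300·360512/964055 = 112.186... → 112.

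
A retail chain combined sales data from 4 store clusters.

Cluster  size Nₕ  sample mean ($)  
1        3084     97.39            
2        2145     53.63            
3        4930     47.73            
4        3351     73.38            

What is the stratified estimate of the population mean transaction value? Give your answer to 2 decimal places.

66.37

x̄_st = (Σ Nₕx̄ₕ) / (Σ Nₕ) = (3084·97.39 + 2145·53.63 + 4930·47.73 + 3351·73.38) / 13510
= 896592.39 / 13510 = 66.3651... → 66.37.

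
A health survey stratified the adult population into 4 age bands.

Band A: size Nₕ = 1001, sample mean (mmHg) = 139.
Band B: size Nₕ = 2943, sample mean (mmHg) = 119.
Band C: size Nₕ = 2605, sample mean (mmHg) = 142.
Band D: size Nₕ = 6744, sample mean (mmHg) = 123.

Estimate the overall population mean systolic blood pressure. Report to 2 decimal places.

N = 1001 + 2943 + 2605 + 6744 = 13293.
Weight each subgroup mean by Nₕ/N and sum.
Σ Nₕx̄ₕ = 1001·139 + 2943·119 + 2605·142 + 6744·123 = 139139 + 350217 + 369910 + 829512 = 1688778.
Divide by N: 1688778 / 13293 = 127.0427... → 127.04.

127.04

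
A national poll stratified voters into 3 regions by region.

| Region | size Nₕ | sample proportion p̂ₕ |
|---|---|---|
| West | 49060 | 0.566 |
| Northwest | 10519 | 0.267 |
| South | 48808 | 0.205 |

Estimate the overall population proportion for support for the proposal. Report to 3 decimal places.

Wₕ = Nₕ/N with N = 108387: 0.4526, 0.0971, 0.4503.
p̂_st = 0.4526·0.566 + 0.0971·0.267 + 0.4503·0.205 ≈ 0.37442... → 0.374.

0.374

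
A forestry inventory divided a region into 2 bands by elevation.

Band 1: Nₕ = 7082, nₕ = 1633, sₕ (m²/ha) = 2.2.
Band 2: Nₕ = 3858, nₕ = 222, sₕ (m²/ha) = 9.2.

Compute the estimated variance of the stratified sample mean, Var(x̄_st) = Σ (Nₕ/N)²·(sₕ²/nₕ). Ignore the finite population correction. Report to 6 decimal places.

0.048657

N = 10940; Wₕ = Nₕ/N.
band 1: (7082/10940)²·2.2²/1633 = 0.001242042
band 2: (3858/10940)²·9.2²/222 = 0.047414643
Sum = 0.048656685 → 0.048657.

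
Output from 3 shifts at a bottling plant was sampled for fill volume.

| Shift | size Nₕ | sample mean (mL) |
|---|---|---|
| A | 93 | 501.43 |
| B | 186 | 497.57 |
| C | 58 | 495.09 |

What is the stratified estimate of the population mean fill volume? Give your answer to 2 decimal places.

x̄_st = (Σ Nₕx̄ₕ) / (Σ Nₕ) = (93·501.43 + 186·497.57 + 58·495.09) / 337
= 167896.23 / 337 = 498.2084... → 498.21.

498.21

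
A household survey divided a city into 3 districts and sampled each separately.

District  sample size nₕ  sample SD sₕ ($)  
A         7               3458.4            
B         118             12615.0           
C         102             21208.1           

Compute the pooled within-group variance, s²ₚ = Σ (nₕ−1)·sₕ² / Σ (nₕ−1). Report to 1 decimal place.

A: (7−1)·3458.4² = 6·11960530.56 = 71763183.36
B: (118−1)·12615.0² = 117·159138225 = 18619172325
C: (102−1)·21208.1² = 101·449783505.61 = 45428134066.61
Numerator = 64119069574.97; denominator = Σ(nₕ−1) = 224.
s²ₚ = 64119069574.97/224 = 286245846.317... → 286245846.3.

286245846.3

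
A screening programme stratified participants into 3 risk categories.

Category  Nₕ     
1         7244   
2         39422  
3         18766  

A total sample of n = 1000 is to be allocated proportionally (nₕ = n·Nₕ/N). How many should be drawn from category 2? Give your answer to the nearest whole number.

Share of category 2 = 39422/65432 = 0.60249.
Allocate 1000 × 0.60249 = 602.488... → 602.

602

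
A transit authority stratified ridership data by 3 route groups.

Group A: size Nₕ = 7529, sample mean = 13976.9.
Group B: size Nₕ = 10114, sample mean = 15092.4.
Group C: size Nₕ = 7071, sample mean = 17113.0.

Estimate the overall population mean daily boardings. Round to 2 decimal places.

N = 7529 + 10114 + 7071 = 24714.
The stratified mean weights each stratum mean by its population share Nₕ/N.
Σ Nₕx̄ₕ = 7529·13976.9 + 10114·15092.4 + 7071·17113.0 = 105232080.1 + 152644533.6 + 121006023 = 378882636.7.
Divide by N: 378882636.7 / 24714 = 15330.6885... → 15330.69.

15330.69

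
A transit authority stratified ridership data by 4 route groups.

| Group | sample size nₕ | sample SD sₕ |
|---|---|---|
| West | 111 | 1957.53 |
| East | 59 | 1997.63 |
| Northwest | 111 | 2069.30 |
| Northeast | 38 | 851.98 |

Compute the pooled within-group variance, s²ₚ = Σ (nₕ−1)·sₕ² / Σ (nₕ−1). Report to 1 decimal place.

3653458.9

Degrees of freedom: 110 + 58 + 110 + 37 = 315.
Σ(nₕ−1)sₕ² = 110·3831923.7009 + 58·3990525.6169 + 110·4282002.49 + 37·725869.9204 = 1150839553.834.
s²ₚ = 1150839553.834 / 315 = 3653458.901... → 3653458.9.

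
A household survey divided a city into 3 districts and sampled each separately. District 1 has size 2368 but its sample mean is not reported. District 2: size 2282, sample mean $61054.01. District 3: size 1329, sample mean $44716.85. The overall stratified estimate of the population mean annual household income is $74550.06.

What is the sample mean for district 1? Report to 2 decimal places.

N = 2368 + 2282 + 1329 = 5979.
Overall total = μ·N = 74550.06·5979 = 445734808.74.
Subtract the known strata: 2282·61054.01 + 1329·44716.85 = 198753944.47.
Remaining total for district 1: 445734808.74 − 198753944.47 = 246980864.27.
Divide by its size: 246980864.27 / 2368 = 104299.3515... → 104299.35.

104299.35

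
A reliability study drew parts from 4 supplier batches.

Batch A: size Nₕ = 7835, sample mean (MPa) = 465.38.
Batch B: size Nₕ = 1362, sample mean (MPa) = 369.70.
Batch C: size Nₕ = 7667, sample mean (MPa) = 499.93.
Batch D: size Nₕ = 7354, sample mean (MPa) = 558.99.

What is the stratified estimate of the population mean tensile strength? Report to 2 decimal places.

499.36

N = 7835 + 1362 + 7667 + 7354 = 24218.
The stratified mean weights each stratum mean by its population share Nₕ/N.
Σ Nₕx̄ₕ = 7835·465.38 + 1362·369.70 + 7667·499.93 + 7354·558.99 = 3646252.3 + 503531.4 + 3832963.31 + 4110812.46 = 12093559.47.
Divide by N: 12093559.47 / 24218 = 499.3624... → 499.36.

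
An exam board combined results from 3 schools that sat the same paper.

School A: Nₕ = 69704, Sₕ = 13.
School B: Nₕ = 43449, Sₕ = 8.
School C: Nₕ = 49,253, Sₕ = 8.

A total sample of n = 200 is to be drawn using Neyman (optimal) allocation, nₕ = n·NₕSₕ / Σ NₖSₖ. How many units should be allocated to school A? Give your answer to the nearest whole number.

110

A: NₕSₕ = 69704·13 = 906152
B: NₕSₕ = 43449·8 = 347592
C: NₕSₕ = 49253·8 = 394024
Σ NₕSₕ = 1647768.
n_A = 200·906152/1647768 = 109.985... → 110.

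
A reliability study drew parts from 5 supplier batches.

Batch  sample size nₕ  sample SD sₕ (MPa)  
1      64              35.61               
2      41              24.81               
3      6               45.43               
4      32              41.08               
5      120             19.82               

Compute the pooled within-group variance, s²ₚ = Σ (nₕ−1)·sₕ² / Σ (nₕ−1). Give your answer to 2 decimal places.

Degrees of freedom: 63 + 40 + 5 + 31 + 119 = 258.
Σ(nₕ−1)sₕ² = 63·1268.0721 + 40·615.5361 + 5·2063.8849 + 31·1687.5664 + 119·392.8324 = 213891.0248.
s²ₚ = 213891.0248 / 258 = 829.0350... → 829.03.

829.03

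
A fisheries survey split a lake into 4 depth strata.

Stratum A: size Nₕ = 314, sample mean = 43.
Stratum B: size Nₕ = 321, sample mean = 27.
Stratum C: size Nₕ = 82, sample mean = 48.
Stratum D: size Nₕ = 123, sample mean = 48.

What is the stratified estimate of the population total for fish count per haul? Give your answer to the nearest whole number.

A: 314·43 = 13502
B: 321·27 = 8667
C: 82·48 = 3936
D: 123·48 = 5904
τ̂ = Σ Nₕx̄ₕ = 32009.

32009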